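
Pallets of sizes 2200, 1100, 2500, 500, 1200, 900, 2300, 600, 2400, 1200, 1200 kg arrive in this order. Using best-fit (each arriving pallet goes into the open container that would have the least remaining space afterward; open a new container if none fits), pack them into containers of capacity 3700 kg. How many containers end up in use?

5

  2200 → container 1 (new)  [load 2200/3700]
  1100 → container 1  [load 3300/3700]
  2500 → container 2 (new)  [load 2500/3700]
  500 → container 2  [load 3000/3700]
  1200 → container 3 (new)  [load 1200/3700]
  900 → container 3  [load 2100/3700]
  2300 → container 4 (new)  [load 2300/3700]
  600 → container 2  [load 3600/3700]
  2400 → container 5 (new)  [load 2400/3700]
  1200 → container 5  [load 3600/3700]
  1200 → container 4  [load 3500/3700]
5 containers opened.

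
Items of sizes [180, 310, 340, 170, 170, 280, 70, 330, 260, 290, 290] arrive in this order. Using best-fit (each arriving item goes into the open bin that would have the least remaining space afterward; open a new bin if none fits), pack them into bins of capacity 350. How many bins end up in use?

9

  180 → bin 1 (new)  [load 180/350]
  310 → bin 2 (new)  [load 310/350]
  340 → bin 3 (new)  [load 340/350]
  170 → bin 1  [load 350/350]
  170 → bin 4 (new)  [load 170/350]
  280 → bin 5 (new)  [load 280/350]
  70 → bin 5  [load 350/350]
  330 → bin 6 (new)  [load 330/350]
  260 → bin 7 (new)  [load 260/350]
  290 → bin 8 (new)  [load 290/350]
  290 → bin 9 (new)  [load 290/350]
9 bins opened.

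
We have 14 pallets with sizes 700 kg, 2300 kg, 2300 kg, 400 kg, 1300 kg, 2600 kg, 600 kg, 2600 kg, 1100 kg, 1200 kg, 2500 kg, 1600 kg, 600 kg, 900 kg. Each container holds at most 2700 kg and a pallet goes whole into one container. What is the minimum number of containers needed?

Total = 2600 + 2600 + 2500 + 2300 + 2300 + 1600 + 1300 + 1200 + 1100 + 900 + 700 + 600 + 600 + 400 = 20700 kg.
Lower bound: ⌈20700/2700⌉ = 8 containers.
A packing using 8 containers:
  container 1: 2600 = 2600
  container 2: 2600 = 2600
  container 3: 2500 = 2500
  container 4: 2300 + 400 = 2700
  container 5: 2300 = 2300
  container 6: 1600 + 1100 = 2700
  container 7: 1300 + 700 + 600 = 2600
  container 8: 1200 + 900 + 600 = 2700
This matches the lower bound, so 8 is optimal.

8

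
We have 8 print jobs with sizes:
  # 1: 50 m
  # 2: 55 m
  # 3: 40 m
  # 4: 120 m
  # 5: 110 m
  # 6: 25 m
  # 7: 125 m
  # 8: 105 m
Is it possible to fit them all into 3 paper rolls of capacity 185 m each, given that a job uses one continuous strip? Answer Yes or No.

Total = 630 m; ⌈630/185⌉ = 4.
At least 4 paper rolls are required, but only 3 are allowed.

No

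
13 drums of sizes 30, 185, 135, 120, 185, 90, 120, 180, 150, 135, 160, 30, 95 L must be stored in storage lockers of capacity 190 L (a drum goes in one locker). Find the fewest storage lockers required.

10

Total = 185 + 185 + 180 + 160 + 150 + 135 + 135 + 120 + 120 + 95 + 90 + 30 + 30 = 1615 L.
Lower bound: ⌈1615/190⌉ = 9 storage lockers.
A packing using 10 storage lockers:
  locker 1: 185 = 185
  locker 2: 185 = 185
  locker 3: 180 = 180
  locker 4: 160 + 30 = 190
  locker 5: 150 + 30 = 180
  locker 6: 135 = 135
  locker 7: 135 = 135
  locker 8: 120 = 120
  locker 9: 120 = 120
  locker 10: 95 + 90 = 185
No arrangement into 9 storage lockers stays within capacity, so 10 is optimal.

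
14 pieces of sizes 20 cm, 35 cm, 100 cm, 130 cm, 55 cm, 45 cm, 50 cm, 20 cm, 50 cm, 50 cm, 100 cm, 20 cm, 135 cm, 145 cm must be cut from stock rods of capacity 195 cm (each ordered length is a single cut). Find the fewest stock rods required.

5

Total = 145 + 135 + 130 + 100 + 100 + 55 + 50 + 50 + 50 + 45 + 35 + 20 + 20 + 20 = 955 cm.
Lower bound: ⌈955/195⌉ = 5 stock rods.
A packing using 5 stock rods:
  stock rod 1: 145 + 50 = 195
  stock rod 2: 135 + 55 = 190
  stock rod 3: 130 + 50 = 180
  stock rod 4: 100 + 50 + 45 = 195
  stock rod 5: 100 + 35 + 20 + 20 + 20 = 195
This matches the lower bound, so 5 is optimal.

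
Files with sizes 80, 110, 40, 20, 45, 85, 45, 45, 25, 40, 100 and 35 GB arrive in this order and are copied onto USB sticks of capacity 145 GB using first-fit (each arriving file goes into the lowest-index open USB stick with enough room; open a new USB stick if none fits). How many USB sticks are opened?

5

  80 → USB stick 1 (new)  [load 80/145]
  110 → USB stick 2 (new)  [load 110/145]
  40 → USB stick 1  [load 120/145]
  20 → USB stick 1  [load 140/145]
  45 → USB stick 3 (new)  [load 45/145]
  85 → USB stick 3  [load 130/145]
  45 → USB stick 4 (new)  [load 45/145]
  45 → USB stick 4  [load 90/145]
  25 → USB stick 2  [load 135/145]
  40 → USB stick 4  [load 130/145]
  100 → USB stick 5 (new)  [load 100/145]
  35 → USB stick 5  [load 135/145]
5 USB sticks opened.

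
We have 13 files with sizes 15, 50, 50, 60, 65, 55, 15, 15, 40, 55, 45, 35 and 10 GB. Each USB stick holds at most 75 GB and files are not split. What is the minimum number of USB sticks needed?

Total = 65 + 60 + 55 + 55 + 50 + 50 + 45 + 40 + 35 + 15 + 15 + 15 + 10 = 510 GB.
Lower bound: ⌈510/75⌉ = 7 USB sticks.
Also, 8 files each exceed 75/2 GB, and no two of those can share a USB stick, so at least 8 USB sticks are needed.
A packing using 8 USB sticks:
  USB stick 1: 65 + 10 = 75
  USB stick 2: 60 + 15 = 75
  USB stick 3: 55 + 15 = 70
  USB stick 4: 55 + 15 = 70
  USB stick 5: 50 = 50
  USB stick 6: 50 = 50
  USB stick 7: 45 = 45
  USB stick 8: 40 + 35 = 75
This matches the lower bound, so 8 is optimal.

8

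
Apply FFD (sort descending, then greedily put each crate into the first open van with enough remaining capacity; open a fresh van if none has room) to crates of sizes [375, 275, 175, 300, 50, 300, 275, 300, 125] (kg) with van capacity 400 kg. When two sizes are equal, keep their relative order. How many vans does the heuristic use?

Sorted descending: 375, 300, 300, 300, 275, 275, 175, 125, 50.
  375 → van 1 (new)  [load 375/400]
  300 → van 2 (new)  [load 300/400]
  300 → van 3 (new)  [load 300/400]
  300 → van 4 (new)  [load 300/400]
  275 → van 5 (new)  [load 275/400]
  275 → van 6 (new)  [load 275/400]
  175 → van 7 (new)  [load 175/400]
  125 → van 5  [load 400/400]
  50 → van 2  [load 350/400]
7 vans opened.

7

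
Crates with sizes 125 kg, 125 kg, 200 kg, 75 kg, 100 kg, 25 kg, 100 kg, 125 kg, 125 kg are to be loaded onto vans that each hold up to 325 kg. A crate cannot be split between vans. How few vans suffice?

Total = 200 + 125 + 125 + 125 + 125 + 100 + 100 + 75 + 25 = 1000 kg.
Lower bound: ⌈1000/325⌉ = 4 vans.
A packing using 4 vans:
  van 1: 200 + 125 = 325
  van 2: 125 + 125 + 75 = 325
  van 3: 125 + 100 + 100 = 325
  van 4: 25 = 25
This matches the lower bound, so 4 is optimal.

4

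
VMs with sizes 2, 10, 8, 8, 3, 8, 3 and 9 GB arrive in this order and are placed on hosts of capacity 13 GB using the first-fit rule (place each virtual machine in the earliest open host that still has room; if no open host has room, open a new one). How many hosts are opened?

5

  2 → host 1 (new)  [load 2/13]
  10 → host 1  [load 12/13]
  8 → host 2 (new)  [load 8/13]
  8 → host 3 (new)  [load 8/13]
  3 → host 2  [load 11/13]
  8 → host 4 (new)  [load 8/13]
  3 → host 3  [load 11/13]
  9 → host 5 (new)  [load 9/13]
5 hosts opened.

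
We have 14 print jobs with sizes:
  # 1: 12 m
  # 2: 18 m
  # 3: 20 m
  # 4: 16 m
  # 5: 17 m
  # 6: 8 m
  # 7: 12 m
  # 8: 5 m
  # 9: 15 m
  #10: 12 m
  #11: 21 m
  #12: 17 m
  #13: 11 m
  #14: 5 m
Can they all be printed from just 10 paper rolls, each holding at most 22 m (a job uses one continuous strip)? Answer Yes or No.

Total = 189 m; ⌈189/22⌉ = 9.
10 print jobs each exceed half the capacity and cannot share a roll, forcing at least 10 paper rolls.
The bound of 10 does not rule out 10, but exhaustive search shows no assignment into 10 paper rolls of capacity 22 m exists — the minimum is 11.

No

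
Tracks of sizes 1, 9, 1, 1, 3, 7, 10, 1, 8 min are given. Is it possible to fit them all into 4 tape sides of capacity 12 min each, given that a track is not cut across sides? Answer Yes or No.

Yes

A valid assignment using 4 tape sides:
  side 1: 10 + 1 + 1 = 12
  side 2: 9 + 3 = 12
  side 3: 8 + 1 + 1 = 10
  side 4: 7 = 7
Every load is within 12 min, so 4 tape sides suffice.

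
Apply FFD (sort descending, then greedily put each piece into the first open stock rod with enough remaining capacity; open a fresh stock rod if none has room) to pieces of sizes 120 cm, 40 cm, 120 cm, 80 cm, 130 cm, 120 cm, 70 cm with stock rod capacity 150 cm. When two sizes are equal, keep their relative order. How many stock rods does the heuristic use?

6

Sorted descending: 130, 120, 120, 120, 80, 70, 40.
  130 → stock rod 1 (new)  [load 130/150]
  120 → stock rod 2 (new)  [load 120/150]
  120 → stock rod 3 (new)  [load 120/150]
  120 → stock rod 4 (new)  [load 120/150]
  80 → stock rod 5 (new)  [load 80/150]
  70 → stock rod 5  [load 150/150]
  40 → stock rod 6 (new)  [load 40/150]
6 stock rods opened.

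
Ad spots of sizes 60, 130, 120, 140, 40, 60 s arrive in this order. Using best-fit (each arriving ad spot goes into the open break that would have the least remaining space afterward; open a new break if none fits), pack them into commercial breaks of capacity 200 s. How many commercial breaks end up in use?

3

  60 → break 1 (new)  [load 60/200]
  130 → break 1  [load 190/200]
  120 → break 2 (new)  [load 120/200]
  140 → break 3 (new)  [load 140/200]
  40 → break 3  [load 180/200]
  60 → break 2  [load 180/200]
3 commercial breaks opened.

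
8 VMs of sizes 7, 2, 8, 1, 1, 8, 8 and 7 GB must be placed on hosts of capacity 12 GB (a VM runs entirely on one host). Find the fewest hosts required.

Total = 8 + 8 + 8 + 7 + 7 + 2 + 1 + 1 = 42 GB.
Lower bound: ⌈42/12⌉ = 4 hosts.
Also, 5 VMs each exceed 6 GB, and no two of those can share a host, so at least 5 hosts are needed.
A packing using 5 hosts:
  host 1: 8 + 2 + 1 + 1 = 12
  host 2: 8 = 8
  host 3: 8 = 8
  host 4: 7 = 7
  host 5: 7 = 7
This matches the lower bound, so 5 is optimal.

5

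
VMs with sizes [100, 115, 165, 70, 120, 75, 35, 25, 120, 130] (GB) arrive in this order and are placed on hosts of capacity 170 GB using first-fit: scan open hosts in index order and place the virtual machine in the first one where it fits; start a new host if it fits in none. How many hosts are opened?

  100 → host 1 (new)  [load 100/170]
  115 → host 2 (new)  [load 115/170]
  165 → host 3 (new)  [load 165/170]
  70 → host 1  [load 170/170]
  120 → host 4 (new)  [load 120/170]
  75 → host 5 (new)  [load 75/170]
  35 → host 2  [load 150/170]
  25 → host 4  [load 145/170]
  120 → host 6 (new)  [load 120/170]
  130 → host 7 (new)  [load 130/170]
7 hosts opened.

7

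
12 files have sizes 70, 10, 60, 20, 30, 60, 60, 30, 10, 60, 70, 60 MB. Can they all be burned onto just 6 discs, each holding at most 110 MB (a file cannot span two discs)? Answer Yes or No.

No

Total = 540 MB; ⌈540/110⌉ = 5.
7 files each exceed half the capacity and cannot share a disc, forcing at least 7 discs.
At least 7 discs are required, but only 6 are allowed.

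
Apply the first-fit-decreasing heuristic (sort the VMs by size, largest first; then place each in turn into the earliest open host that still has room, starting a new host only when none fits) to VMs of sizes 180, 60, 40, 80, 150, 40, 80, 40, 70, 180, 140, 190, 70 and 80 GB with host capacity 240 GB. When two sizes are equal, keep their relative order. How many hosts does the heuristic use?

7

Sorted descending: 190, 180, 180, 150, 140, 80, 80, 80, 70, 70, 60, 40, 40, 40.
  190 → host 1 (new)  [load 190/240]
  180 → host 2 (new)  [load 180/240]
  180 → host 3 (new)  [load 180/240]
  150 → host 4 (new)  [load 150/240]
  140 → host 5 (new)  [load 140/240]
  80 → host 4  [load 230/240]
  80 → host 5  [load 220/240]
  80 → host 6 (new)  [load 80/240]
  70 → host 6  [load 150/240]
  70 → host 6  [load 220/240]
  60 → host 2  [load 240/240]
  40 → host 1  [load 230/240]
  40 → host 3  [load 220/240]
  40 → host 7 (new)  [load 40/240]
7 hosts opened.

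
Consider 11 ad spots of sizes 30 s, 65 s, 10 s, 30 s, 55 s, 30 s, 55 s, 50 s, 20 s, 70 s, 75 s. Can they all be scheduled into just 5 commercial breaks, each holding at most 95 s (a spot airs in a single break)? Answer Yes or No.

Total = 490 s; ⌈490/95⌉ = 6.
At least 6 commercial breaks are required, but only 5 are allowed.

No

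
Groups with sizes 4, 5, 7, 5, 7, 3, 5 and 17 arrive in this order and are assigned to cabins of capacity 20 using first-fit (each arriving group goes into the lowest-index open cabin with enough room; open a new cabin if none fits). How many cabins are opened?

3

  4 → cabin 1 (new)  [load 4/20]
  5 → cabin 1  [load 9/20]
  7 → cabin 1  [load 16/20]
  5 → cabin 2 (new)  [load 5/20]
  7 → cabin 2  [load 12/20]
  3 → cabin 1  [load 19/20]
  5 → cabin 2  [load 17/20]
  17 → cabin 3 (new)  [load 17/20]
3 cabins opened.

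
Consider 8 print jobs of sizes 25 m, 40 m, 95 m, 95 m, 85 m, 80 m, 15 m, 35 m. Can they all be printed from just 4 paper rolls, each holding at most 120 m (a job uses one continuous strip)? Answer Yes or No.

A valid assignment using 4 paper rolls:
  roll 1: 95 + 25 = 120
  roll 2: 95 + 15 = 110
  roll 3: 85 + 35 = 120
  roll 4: 80 + 40 = 120
Every load is within 120 m, so 4 paper rolls suffice.

Yes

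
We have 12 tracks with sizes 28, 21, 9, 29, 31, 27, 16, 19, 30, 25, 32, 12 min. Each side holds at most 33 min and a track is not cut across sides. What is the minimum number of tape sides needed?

Total = 32 + 31 + 30 + 29 + 28 + 27 + 25 + 21 + 19 + 16 + 12 + 9 = 279 min.
Lower bound: ⌈279/33⌉ = 9 tape sides.
A packing using 10 tape sides:
  side 1: 32 = 32
  side 2: 31 = 31
  side 3: 30 = 30
  side 4: 29 = 29
  side 5: 28 = 28
  side 6: 27 = 27
  side 7: 25 = 25
  side 8: 21 + 12 = 33
  side 9: 19 + 9 = 28
  side 10: 16 = 16
No arrangement into 9 tape sides stays within capacity, so 10 is optimal.

10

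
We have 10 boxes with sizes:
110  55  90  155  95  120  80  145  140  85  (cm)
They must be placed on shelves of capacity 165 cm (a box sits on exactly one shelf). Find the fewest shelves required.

8

Total = 155 + 145 + 140 + 120 + 110 + 95 + 90 + 85 + 80 + 55 = 1075 cm.
Lower bound: ⌈1075/165⌉ = 7 shelves.
Also, 8 boxes each exceed 165/2 cm, and no two of those can share a shelf, so at least 8 shelves are needed.
A packing using 8 shelves:
  shelf 1: 155 = 155
  shelf 2: 145 = 145
  shelf 3: 140 = 140
  shelf 4: 120 = 120
  shelf 5: 110 + 55 = 165
  shelf 6: 95 = 95
  shelf 7: 90 = 90
  shelf 8: 85 + 80 = 165
This matches the lower bound, so 8 is optimal.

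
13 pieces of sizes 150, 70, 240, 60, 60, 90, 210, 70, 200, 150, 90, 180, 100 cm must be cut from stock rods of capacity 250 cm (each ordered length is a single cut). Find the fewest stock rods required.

8

Total = 240 + 210 + 200 + 180 + 150 + 150 + 100 + 90 + 90 + 70 + 70 + 60 + 60 = 1670 cm.
Lower bound: ⌈1670/250⌉ = 7 stock rods.
A packing using 8 stock rods:
  stock rod 1: 240 = 240
  stock rod 2: 210 = 210
  stock rod 3: 200 = 200
  stock rod 4: 180 + 70 = 250
  stock rod 5: 150 + 100 = 250
  stock rod 6: 150 + 90 = 240
  stock rod 7: 90 + 70 + 60 = 220
  stock rod 8: 60 = 60
No arrangement into 7 stock rods stays within capacity, so 8 is optimal.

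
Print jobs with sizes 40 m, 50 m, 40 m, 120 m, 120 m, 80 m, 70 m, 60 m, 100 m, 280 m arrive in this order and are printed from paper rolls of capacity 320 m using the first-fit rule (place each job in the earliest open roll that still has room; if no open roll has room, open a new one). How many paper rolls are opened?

4

  40 → roll 1 (new)  [load 40/320]
  50 → roll 1  [load 90/320]
  40 → roll 1  [load 130/320]
  120 → roll 1  [load 250/320]
  120 → roll 2 (new)  [load 120/320]
  80 → roll 2  [load 200/320]
  70 → roll 1  [load 320/320]
  60 → roll 2  [load 260/320]
  100 → roll 3 (new)  [load 100/320]
  280 → roll 4 (new)  [load 280/320]
4 paper rolls opened.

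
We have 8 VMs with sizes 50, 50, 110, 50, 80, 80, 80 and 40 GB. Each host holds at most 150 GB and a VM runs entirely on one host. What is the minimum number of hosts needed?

Total = 110 + 80 + 80 + 80 + 50 + 50 + 50 + 40 = 540 GB.
Lower bound: ⌈540/150⌉ = 4 hosts.
A packing using 4 hosts:
  host 1: 110 + 40 = 150
  host 2: 80 + 50 = 130
  host 3: 80 + 50 = 130
  host 4: 80 + 50 = 130
This matches the lower bound, so 4 is optimal.

4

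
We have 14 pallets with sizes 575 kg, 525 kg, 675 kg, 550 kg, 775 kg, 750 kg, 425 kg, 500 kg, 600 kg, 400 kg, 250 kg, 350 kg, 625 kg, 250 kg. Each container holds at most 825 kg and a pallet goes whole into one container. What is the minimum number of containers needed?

11

Total = 775 + 750 + 675 + 625 + 600 + 575 + 550 + 525 + 500 + 425 + 400 + 350 + 250 + 250 = 7250 kg.
Lower bound: ⌈7250/825⌉ = 9 containers.
Also, 10 pallets each exceed 825/2 kg, and no two of those can share a container, so at least 10 containers are needed.
A packing using 11 containers:
  container 1: 775 = 775
  container 2: 750 = 750
  container 3: 675 = 675
  container 4: 625 = 625
  container 5: 600 = 600
  container 6: 575 + 250 = 825
  container 7: 550 + 250 = 800
  container 8: 525 = 525
  container 9: 500 = 500
  container 10: 425 + 400 = 825
  container 11: 350 = 350
No arrangement into 10 containers stays within capacity, so 11 is optimal.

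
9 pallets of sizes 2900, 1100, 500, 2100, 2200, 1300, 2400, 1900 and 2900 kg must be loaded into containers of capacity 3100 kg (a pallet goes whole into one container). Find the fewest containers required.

7

Total = 2900 + 2900 + 2400 + 2200 + 2100 + 1900 + 1300 + 1100 + 500 = 17300 kg.
Lower bound: ⌈17300/3100⌉ = 6 containers.
A packing using 7 containers:
  container 1: 2900 = 2900
  container 2: 2900 = 2900
  container 3: 2400 + 500 = 2900
  container 4: 2200 = 2200
  container 5: 2100 = 2100
  container 6: 1900 + 1100 = 3000
  container 7: 1300 = 1300
No arrangement into 6 containers stays within capacity, so 7 is optimal.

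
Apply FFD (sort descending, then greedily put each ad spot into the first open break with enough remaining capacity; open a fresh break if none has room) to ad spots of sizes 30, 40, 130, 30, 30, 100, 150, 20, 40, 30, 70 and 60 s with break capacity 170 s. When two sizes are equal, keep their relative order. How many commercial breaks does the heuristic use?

Sorted descending: 150, 130, 100, 70, 60, 40, 40, 30, 30, 30, 30, 20.
  150 → break 1 (new)  [load 150/170]
  130 → break 2 (new)  [load 130/170]
  100 → break 3 (new)  [load 100/170]
  70 → break 3  [load 170/170]
  60 → break 4 (new)  [load 60/170]
  40 → break 2  [load 170/170]
  40 → break 4  [load 100/170]
  30 → break 4  [load 130/170]
  30 → break 4  [load 160/170]
  30 → break 5 (new)  [load 30/170]
  30 → break 5  [load 60/170]
  20 → break 1  [load 170/170]
5 commercial breaks opened.

5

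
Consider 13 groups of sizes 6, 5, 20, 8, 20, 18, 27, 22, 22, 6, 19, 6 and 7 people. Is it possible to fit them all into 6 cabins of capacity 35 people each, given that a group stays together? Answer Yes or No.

No

Total = 186 people; ⌈186/35⌉ = 6.
7 groups each exceed half the capacity and cannot share a cabin, forcing at least 7 cabins.
At least 7 cabins are required, but only 6 are allowed.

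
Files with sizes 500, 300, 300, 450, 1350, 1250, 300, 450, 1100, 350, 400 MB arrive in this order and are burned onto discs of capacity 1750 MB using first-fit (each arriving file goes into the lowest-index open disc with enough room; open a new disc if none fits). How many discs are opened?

5

  500 → disc 1 (new)  [load 500/1750]
  300 → disc 1  [load 800/1750]
  300 → disc 1  [load 1100/1750]
  450 → disc 1  [load 1550/1750]
  1350 → disc 2 (new)  [load 1350/1750]
  1250 → disc 3 (new)  [load 1250/1750]
  300 → disc 2  [load 1650/1750]
  450 → disc 3  [load 1700/1750]
  1100 → disc 4 (new)  [load 1100/1750]
  350 → disc 4  [load 1450/1750]
  400 → disc 5 (new)  [load 400/1750]
5 discs opened.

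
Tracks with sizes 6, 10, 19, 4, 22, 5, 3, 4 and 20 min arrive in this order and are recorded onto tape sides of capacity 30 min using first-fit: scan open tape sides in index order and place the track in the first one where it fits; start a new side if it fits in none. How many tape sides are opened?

4

  6 → side 1 (new)  [load 6/30]
  10 → side 1  [load 16/30]
  19 → side 2 (new)  [load 19/30]
  4 → side 1  [load 20/30]
  22 → side 3 (new)  [load 22/30]
  5 → side 1  [load 25/30]
  3 → side 1  [load 28/30]
  4 → side 2  [load 23/30]
  20 → side 4 (new)  [load 20/30]
4 tape sides opened.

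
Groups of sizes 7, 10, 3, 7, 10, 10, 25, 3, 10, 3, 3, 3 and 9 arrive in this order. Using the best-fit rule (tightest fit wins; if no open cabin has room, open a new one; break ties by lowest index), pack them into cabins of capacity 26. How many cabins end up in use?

4

  7 → cabin 1 (new)  [load 7/26]
  10 → cabin 1  [load 17/26]
  3 → cabin 1  [load 20/26]
  7 → cabin 2 (new)  [load 7/26]
  10 → cabin 2  [load 17/26]
  10 → cabin 3 (new)  [load 10/26]
  25 → cabin 4 (new)  [load 25/26]
  3 → cabin 1  [load 23/26]
  10 → cabin 3  [load 20/26]
  3 → cabin 1  [load 26/26]
  3 → cabin 3  [load 23/26]
  3 → cabin 3  [load 26/26]
  9 → cabin 2  [load 26/26]
4 cabins opened.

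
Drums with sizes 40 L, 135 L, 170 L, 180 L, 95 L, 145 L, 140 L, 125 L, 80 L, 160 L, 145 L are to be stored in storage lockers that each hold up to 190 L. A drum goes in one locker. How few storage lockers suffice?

Total = 180 + 170 + 160 + 145 + 145 + 140 + 135 + 125 + 95 + 80 + 40 = 1415 L.
Lower bound: ⌈1415/190⌉ = 8 storage lockers.
A packing using 9 storage lockers:
  locker 1: 180 = 180
  locker 2: 170 = 170
  locker 3: 160 = 160
  locker 4: 145 + 40 = 185
  locker 5: 145 = 145
  locker 6: 140 = 140
  locker 7: 135 = 135
  locker 8: 125 = 125
  locker 9: 95 + 80 = 175
No arrangement into 8 storage lockers stays within capacity, so 9 is optimal.

9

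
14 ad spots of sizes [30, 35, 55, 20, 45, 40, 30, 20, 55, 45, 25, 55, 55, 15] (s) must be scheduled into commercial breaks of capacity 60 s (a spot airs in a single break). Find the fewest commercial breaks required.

10

Total = 55 + 55 + 55 + 55 + 45 + 45 + 40 + 35 + 30 + 30 + 25 + 20 + 20 + 15 = 525 s.
Lower bound: ⌈525/60⌉ = 9 commercial breaks.
A packing using 10 commercial breaks:
  break 1: 55 = 55
  break 2: 55 = 55
  break 3: 55 = 55
  break 4: 55 = 55
  break 5: 45 + 15 = 60
  break 6: 45 = 45
  break 7: 40 + 20 = 60
  break 8: 35 + 25 = 60
  break 9: 30 + 30 = 60
  break 10: 20 = 20
No arrangement into 9 commercial breaks stays within capacity, so 10 is optimal.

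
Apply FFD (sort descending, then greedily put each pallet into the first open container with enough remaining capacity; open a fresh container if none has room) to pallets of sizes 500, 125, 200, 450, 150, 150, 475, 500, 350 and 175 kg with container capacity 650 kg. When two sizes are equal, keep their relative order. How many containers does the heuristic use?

5

Sorted descending: 500, 500, 475, 450, 350, 200, 175, 150, 150, 125.
  500 → container 1 (new)  [load 500/650]
  500 → container 2 (new)  [load 500/650]
  475 → container 3 (new)  [load 475/650]
  450 → container 4 (new)  [load 450/650]
  350 → container 5 (new)  [load 350/650]
  200 → container 4  [load 650/650]
  175 → container 3  [load 650/650]
  150 → container 1  [load 650/650]
  150 → container 2  [load 650/650]
  125 → container 5  [load 475/650]
5 containers opened.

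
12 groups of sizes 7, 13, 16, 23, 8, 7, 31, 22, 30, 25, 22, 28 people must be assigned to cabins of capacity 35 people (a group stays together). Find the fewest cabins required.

Total = 31 + 30 + 28 + 25 + 23 + 22 + 22 + 16 + 13 + 8 + 7 + 7 = 232 people.
Lower bound: ⌈232/35⌉ = 7 cabins.
A packing using 8 cabins:
  cabin 1: 31 = 31
  cabin 2: 30 = 30
  cabin 3: 28 + 7 = 35
  cabin 4: 25 + 8 = 33
  cabin 5: 23 + 7 = 30
  cabin 6: 22 + 13 = 35
  cabin 7: 22 = 22
  cabin 8: 16 = 16
No arrangement into 7 cabins stays within capacity, so 8 is optimal.

8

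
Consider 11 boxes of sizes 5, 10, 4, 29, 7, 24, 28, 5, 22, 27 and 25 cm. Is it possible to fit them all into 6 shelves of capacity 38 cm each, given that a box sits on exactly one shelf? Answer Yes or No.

A valid assignment using 6 shelves:
  shelf 1: 29 + 7 = 36
  shelf 2: 28 + 10 = 38
  shelf 3: 27 + 5 + 5 = 37
  shelf 4: 25 + 4 = 29
  shelf 5: 24 = 24
  shelf 6: 22 = 22
Every load is within 38 cm, so 6 shelves suffice.

Yes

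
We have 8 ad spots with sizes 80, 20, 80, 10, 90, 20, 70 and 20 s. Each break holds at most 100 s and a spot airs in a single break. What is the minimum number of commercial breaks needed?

4

Total = 90 + 80 + 80 + 70 + 20 + 20 + 20 + 10 = 390 s.
Lower bound: ⌈390/100⌉ = 4 commercial breaks.
A packing using 4 commercial breaks:
  break 1: 90 + 10 = 100
  break 2: 80 + 20 = 100
  break 3: 80 + 20 = 100
  break 4: 70 + 20 = 90
This matches the lower bound, so 4 is optimal.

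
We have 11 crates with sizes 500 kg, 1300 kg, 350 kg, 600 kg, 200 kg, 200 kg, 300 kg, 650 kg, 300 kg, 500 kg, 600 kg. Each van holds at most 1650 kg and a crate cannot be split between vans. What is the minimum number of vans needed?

4

Total = 1300 + 650 + 600 + 600 + 500 + 500 + 350 + 300 + 300 + 200 + 200 = 5500 kg.
Lower bound: ⌈5500/1650⌉ = 4 vans.
A packing using 4 vans:
  van 1: 1300 + 350 = 1650
  van 2: 650 + 600 + 300 = 1550
  van 3: 600 + 500 + 500 = 1600
  van 4: 300 + 200 + 200 = 700
This matches the lower bound, so 4 is optimal.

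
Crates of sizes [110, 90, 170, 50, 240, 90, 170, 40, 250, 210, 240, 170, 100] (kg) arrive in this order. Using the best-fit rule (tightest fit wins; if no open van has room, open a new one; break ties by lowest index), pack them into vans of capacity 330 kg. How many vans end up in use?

  110 → van 1 (new)  [load 110/330]
  90 → van 1  [load 200/330]
  170 → van 2 (new)  [load 170/330]
  50 → van 1  [load 250/330]
  240 → van 3 (new)  [load 240/330]
  90 → van 3  [load 330/330]
  170 → van 4 (new)  [load 170/330]
  40 → van 1  [load 290/330]
  250 → van 5 (new)  [load 250/330]
  210 → van 6 (new)  [load 210/330]
  240 → van 7 (new)  [load 240/330]
  170 → van 8 (new)  [load 170/330]
  100 → van 6  [load 310/330]
8 vans opened.

8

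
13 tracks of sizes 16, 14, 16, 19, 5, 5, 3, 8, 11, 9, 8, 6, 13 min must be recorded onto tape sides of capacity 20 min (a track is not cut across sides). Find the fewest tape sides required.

8

Total = 19 + 16 + 16 + 14 + 13 + 11 + 9 + 8 + 8 + 6 + 5 + 5 + 3 = 133 min.
Lower bound: ⌈133/20⌉ = 7 tape sides.
A packing using 8 tape sides:
  side 1: 19 = 19
  side 2: 16 + 3 = 19
  side 3: 16 = 16
  side 4: 14 + 6 = 20
  side 5: 13 + 5 = 18
  side 6: 11 + 9 = 20
  side 7: 8 + 8 = 16
  side 8: 5 = 5
No arrangement into 7 tape sides stays within capacity, so 8 is optimal.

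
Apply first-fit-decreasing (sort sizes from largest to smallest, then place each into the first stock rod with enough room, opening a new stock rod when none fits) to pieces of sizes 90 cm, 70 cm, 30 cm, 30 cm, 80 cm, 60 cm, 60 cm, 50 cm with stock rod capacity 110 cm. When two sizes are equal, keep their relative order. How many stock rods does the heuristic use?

5

Sorted descending: 90, 80, 70, 60, 60, 50, 30, 30.
  90 → stock rod 1 (new)  [load 90/110]
  80 → stock rod 2 (new)  [load 80/110]
  70 → stock rod 3 (new)  [load 70/110]
  60 → stock rod 4 (new)  [load 60/110]
  60 → stock rod 5 (new)  [load 60/110]
  50 → stock rod 4  [load 110/110]
  30 → stock rod 2  [load 110/110]
  30 → stock rod 3  [load 100/110]
5 stock rods opened.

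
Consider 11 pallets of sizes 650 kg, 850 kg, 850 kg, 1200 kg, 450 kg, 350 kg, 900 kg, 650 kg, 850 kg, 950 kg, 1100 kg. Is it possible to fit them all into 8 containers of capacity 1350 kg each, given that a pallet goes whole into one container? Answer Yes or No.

A valid assignment using 8 containers:
  container 1: 1200 = 1200
  container 2: 1100 = 1100
  container 3: 950 + 350 = 1300
  container 4: 900 + 450 = 1350
  container 5: 850 = 850
  container 6: 850 = 850
  container 7: 850 = 850
  container 8: 650 + 650 = 1300
Every load is within 1350 kg, so 8 containers suffice.

Yes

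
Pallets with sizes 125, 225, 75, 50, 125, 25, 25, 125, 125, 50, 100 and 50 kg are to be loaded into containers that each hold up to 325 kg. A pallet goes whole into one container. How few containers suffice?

4

Total = 225 + 125 + 125 + 125 + 125 + 100 + 75 + 50 + 50 + 50 + 25 + 25 = 1100 kg.
Lower bound: ⌈1100/325⌉ = 4 containers.
A packing using 4 containers:
  container 1: 225 + 100 = 325
  container 2: 125 + 125 + 75 = 325
  container 3: 125 + 125 + 50 + 25 = 325
  container 4: 50 + 50 + 25 = 125
This matches the lower bound, so 4 is optimal.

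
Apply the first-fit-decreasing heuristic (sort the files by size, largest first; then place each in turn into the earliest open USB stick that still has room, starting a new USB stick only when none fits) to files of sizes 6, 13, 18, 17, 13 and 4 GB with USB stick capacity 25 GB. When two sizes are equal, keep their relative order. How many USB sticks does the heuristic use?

4

Sorted descending: 18, 17, 13, 13, 6, 4.
  18 → USB stick 1 (new)  [load 18/25]
  17 → USB stick 2 (new)  [load 17/25]
  13 → USB stick 3 (new)  [load 13/25]
  13 → USB stick 4 (new)  [load 13/25]
  6 → USB stick 1  [load 24/25]
  4 → USB stick 2  [load 21/25]
4 USB sticks opened.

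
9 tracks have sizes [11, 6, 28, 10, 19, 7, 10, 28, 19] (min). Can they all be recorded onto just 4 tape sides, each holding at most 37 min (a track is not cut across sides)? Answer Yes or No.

No

Total = 138 min; ⌈138/37⌉ = 4.
The bound of 4 does not rule out 4, but exhaustive search shows no assignment into 4 tape sides of capacity 37 min exists — the minimum is 5.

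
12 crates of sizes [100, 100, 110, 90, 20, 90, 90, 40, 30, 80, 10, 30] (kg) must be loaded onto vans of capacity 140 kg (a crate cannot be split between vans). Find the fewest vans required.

Total = 110 + 100 + 100 + 90 + 90 + 90 + 80 + 40 + 30 + 30 + 20 + 10 = 790 kg.
Lower bound: ⌈790/140⌉ = 6 vans.
Also, 7 crates each exceed 70 kg, and no two of those can share a van, so at least 7 vans are needed.
A packing using 7 vans:
  van 1: 110 + 30 = 140
  van 2: 100 + 40 = 140
  van 3: 100 + 30 + 10 = 140
  van 4: 90 + 20 = 110
  van 5: 90 = 90
  van 6: 90 = 90
  van 7: 80 = 80
This matches the lower bound, so 7 is optimal.

7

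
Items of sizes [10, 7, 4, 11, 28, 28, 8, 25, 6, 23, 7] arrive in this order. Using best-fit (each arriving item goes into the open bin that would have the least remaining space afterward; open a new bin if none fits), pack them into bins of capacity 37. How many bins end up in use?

5

  10 → bin 1 (new)  [load 10/37]
  7 → bin 1  [load 17/37]
  4 → bin 1  [load 21/37]
  11 → bin 1  [load 32/37]
  28 → bin 2 (new)  [load 28/37]
  28 → bin 3 (new)  [load 28/37]
  8 → bin 2  [load 36/37]
  25 → bin 4 (new)  [load 25/37]
  6 → bin 3  [load 34/37]
  23 → bin 5 (new)  [load 23/37]
  7 → bin 4  [load 32/37]
5 bins opened.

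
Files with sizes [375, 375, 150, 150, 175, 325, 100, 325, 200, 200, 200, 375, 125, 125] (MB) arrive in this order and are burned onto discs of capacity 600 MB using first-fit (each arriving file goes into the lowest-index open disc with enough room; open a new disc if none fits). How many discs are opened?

  375 → disc 1 (new)  [load 375/600]
  375 → disc 2 (new)  [load 375/600]
  150 → disc 1  [load 525/600]
  150 → disc 2  [load 525/600]
  175 → disc 3 (new)  [load 175/600]
  325 → disc 3  [load 500/600]
  100 → disc 3  [load 600/600]
  325 → disc 4 (new)  [load 325/600]
  200 → disc 4  [load 525/600]
  200 → disc 5 (new)  [load 200/600]
  200 → disc 5  [load 400/600]
  375 → disc 6 (new)  [load 375/600]
  125 → disc 5  [load 525/600]
  125 → disc 6  [load 500/600]
6 discs opened.

6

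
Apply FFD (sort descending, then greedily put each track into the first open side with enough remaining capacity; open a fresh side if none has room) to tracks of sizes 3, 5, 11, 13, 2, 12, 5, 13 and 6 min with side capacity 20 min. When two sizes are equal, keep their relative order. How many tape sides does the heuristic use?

4

Sorted descending: 13, 13, 12, 11, 6, 5, 5, 3, 2.
  13 → side 1 (new)  [load 13/20]
  13 → side 2 (new)  [load 13/20]
  12 → side 3 (new)  [load 12/20]
  11 → side 4 (new)  [load 11/20]
  6 → side 1  [load 19/20]
  5 → side 2  [load 18/20]
  5 → side 3  [load 17/20]
  3 → side 3  [load 20/20]
  2 → side 2  [load 20/20]
4 tape sides opened.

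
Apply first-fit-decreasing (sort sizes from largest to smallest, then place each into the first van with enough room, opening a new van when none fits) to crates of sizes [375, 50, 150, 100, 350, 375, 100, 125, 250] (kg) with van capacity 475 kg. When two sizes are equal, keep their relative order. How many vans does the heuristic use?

4

Sorted descending: 375, 375, 350, 250, 150, 125, 100, 100, 50.
  375 → van 1 (new)  [load 375/475]
  375 → van 2 (new)  [load 375/475]
  350 → van 3 (new)  [load 350/475]
  250 → van 4 (new)  [load 250/475]
  150 → van 4  [load 400/475]
  125 → van 3  [load 475/475]
  100 → van 1  [load 475/475]
  100 → van 2  [load 475/475]
  50 → van 4  [load 450/475]
4 vans opened.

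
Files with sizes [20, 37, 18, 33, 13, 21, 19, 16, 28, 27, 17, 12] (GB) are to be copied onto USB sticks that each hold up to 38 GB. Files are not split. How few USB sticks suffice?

8

Total = 37 + 33 + 28 + 27 + 21 + 20 + 19 + 18 + 17 + 16 + 13 + 12 = 261 GB.
Lower bound: ⌈261/38⌉ = 7 USB sticks.
A packing using 8 USB sticks:
  USB stick 1: 37 = 37
  USB stick 2: 33 = 33
  USB stick 3: 28 = 28
  USB stick 4: 27 = 27
  USB stick 5: 21 + 17 = 38
  USB stick 6: 20 + 18 = 38
  USB stick 7: 19 + 16 = 35
  USB stick 8: 13 + 12 = 25
No arrangement into 7 USB sticks stays within capacity, so 8 is optimal.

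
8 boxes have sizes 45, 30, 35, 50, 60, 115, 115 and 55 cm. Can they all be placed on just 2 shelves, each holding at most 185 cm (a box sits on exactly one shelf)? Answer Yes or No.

No

Total = 505 cm; ⌈505/185⌉ = 3.
At least 3 shelves are required, but only 2 are allowed.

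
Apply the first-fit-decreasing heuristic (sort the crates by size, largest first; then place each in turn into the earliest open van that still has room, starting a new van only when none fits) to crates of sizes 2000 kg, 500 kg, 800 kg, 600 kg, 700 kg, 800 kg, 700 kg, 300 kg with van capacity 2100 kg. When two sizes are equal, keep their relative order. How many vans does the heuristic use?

4

Sorted descending: 2000, 800, 800, 700, 700, 600, 500, 300.
  2000 → van 1 (new)  [load 2000/2100]
  800 → van 2 (new)  [load 800/2100]
  800 → van 2  [load 1600/2100]
  700 → van 3 (new)  [load 700/2100]
  700 → van 3  [load 1400/2100]
  600 → van 3  [load 2000/2100]
  500 → van 2  [load 2100/2100]
  300 → van 4 (new)  [load 300/2100]
4 vans opened.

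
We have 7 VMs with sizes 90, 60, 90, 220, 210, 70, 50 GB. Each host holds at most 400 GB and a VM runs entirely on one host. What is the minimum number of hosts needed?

2

Total = 220 + 210 + 90 + 90 + 70 + 60 + 50 = 790 GB.
Lower bound: ⌈790/400⌉ = 2 hosts.
A packing using 2 hosts:
  host 1: 220 + 90 + 90 = 400
  host 2: 210 + 70 + 60 + 50 = 390
This matches the lower bound, so 2 is optimal.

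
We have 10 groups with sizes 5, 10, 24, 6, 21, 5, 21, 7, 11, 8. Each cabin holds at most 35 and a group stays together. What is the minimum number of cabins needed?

4

Total = 24 + 21 + 21 + 11 + 10 + 8 + 7 + 6 + 5 + 5 = 118.
Lower bound: ⌈118/35⌉ = 4 cabins.
A packing using 4 cabins:
  cabin 1: 24 + 11 = 35
  cabin 2: 21 + 10 = 31
  cabin 3: 21 + 8 + 6 = 35
  cabin 4: 7 + 5 + 5 = 17
This matches the lower bound, so 4 is optimal.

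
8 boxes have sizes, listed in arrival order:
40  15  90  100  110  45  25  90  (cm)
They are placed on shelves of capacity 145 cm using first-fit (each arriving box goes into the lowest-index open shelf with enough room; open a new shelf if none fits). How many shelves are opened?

4

  40 → shelf 1 (new)  [load 40/145]
  15 → shelf 1  [load 55/145]
  90 → shelf 1  [load 145/145]
  100 → shelf 2 (new)  [load 100/145]
  110 → shelf 3 (new)  [load 110/145]
  45 → shelf 2  [load 145/145]
  25 → shelf 3  [load 135/145]
  90 → shelf 4 (new)  [load 90/145]
4 shelves opened.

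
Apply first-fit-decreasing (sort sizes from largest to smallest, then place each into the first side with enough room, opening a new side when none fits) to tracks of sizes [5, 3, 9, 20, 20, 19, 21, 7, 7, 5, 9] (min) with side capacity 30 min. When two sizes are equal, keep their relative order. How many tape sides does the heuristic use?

Sorted descending: 21, 20, 20, 19, 9, 9, 7, 7, 5, 5, 3.
  21 → side 1 (new)  [load 21/30]
  20 → side 2 (new)  [load 20/30]
  20 → side 3 (new)  [load 20/30]
  19 → side 4 (new)  [load 19/30]
  9 → side 1  [load 30/30]
  9 → side 2  [load 29/30]
  7 → side 3  [load 27/30]
  7 → side 4  [load 26/30]
  5 → side 5 (new)  [load 5/30]
  5 → side 5  [load 10/30]
  3 → side 3  [load 30/30]
5 tape sides opened.

5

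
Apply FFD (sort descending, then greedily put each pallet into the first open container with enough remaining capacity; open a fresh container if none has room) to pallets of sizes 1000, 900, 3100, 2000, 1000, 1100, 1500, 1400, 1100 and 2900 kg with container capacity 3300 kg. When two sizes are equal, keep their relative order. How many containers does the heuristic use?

6

Sorted descending: 3100, 2900, 2000, 1500, 1400, 1100, 1100, 1000, 1000, 900.
  3100 → container 1 (new)  [load 3100/3300]
  2900 → container 2 (new)  [load 2900/3300]
  2000 → container 3 (new)  [load 2000/3300]
  1500 → container 4 (new)  [load 1500/3300]
  1400 → container 4  [load 2900/3300]
  1100 → container 3  [load 3100/3300]
  1100 → container 5 (new)  [load 1100/3300]
  1000 → container 5  [load 2100/3300]
  1000 → container 5  [load 3100/3300]
  900 → container 6 (new)  [load 900/3300]
6 containers opened.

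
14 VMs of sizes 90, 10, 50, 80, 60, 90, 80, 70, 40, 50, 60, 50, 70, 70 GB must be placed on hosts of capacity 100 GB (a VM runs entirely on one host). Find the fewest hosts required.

Total = 90 + 90 + 80 + 80 + 70 + 70 + 70 + 60 + 60 + 50 + 50 + 50 + 40 + 10 = 870 GB.
Lower bound: ⌈870/100⌉ = 9 hosts.
A packing using 11 hosts:
  host 1: 90 + 10 = 100
  host 2: 90 = 90
  host 3: 80 = 80
  host 4: 80 = 80
  host 5: 70 = 70
  host 6: 70 = 70
  host 7: 70 = 70
  host 8: 60 + 40 = 100
  host 9: 60 = 60
  host 10: 50 + 50 = 100
  host 11: 50 = 50
No arrangement into 10 hosts stays within capacity, so 11 is optimal.

11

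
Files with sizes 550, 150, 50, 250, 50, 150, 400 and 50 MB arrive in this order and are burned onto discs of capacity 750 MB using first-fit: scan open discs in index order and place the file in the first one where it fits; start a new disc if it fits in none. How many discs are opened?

  550 → disc 1 (new)  [load 550/750]
  150 → disc 1  [load 700/750]
  50 → disc 1  [load 750/750]
  250 → disc 2 (new)  [load 250/750]
  50 → disc 2  [load 300/750]
  150 → disc 2  [load 450/750]
  400 → disc 3 (new)  [load 400/750]
  50 → disc 2  [load 500/750]
3 discs opened.

3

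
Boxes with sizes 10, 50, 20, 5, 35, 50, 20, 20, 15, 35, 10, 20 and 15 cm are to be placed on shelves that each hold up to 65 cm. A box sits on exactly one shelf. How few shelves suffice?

Total = 50 + 50 + 35 + 35 + 20 + 20 + 20 + 20 + 15 + 15 + 10 + 10 + 5 = 305 cm.
Lower bound: ⌈305/65⌉ = 5 shelves.
A packing using 5 shelves:
  shelf 1: 50 + 15 = 65
  shelf 2: 50 + 15 = 65
  shelf 3: 35 + 20 + 10 = 65
  shelf 4: 35 + 20 + 10 = 65
  shelf 5: 20 + 20 + 5 = 45
This matches the lower bound, so 5 is optimal.

5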